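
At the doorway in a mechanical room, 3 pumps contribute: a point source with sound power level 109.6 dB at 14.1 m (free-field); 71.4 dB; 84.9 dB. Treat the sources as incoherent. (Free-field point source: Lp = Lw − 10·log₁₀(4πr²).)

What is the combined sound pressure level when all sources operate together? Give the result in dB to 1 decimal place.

85.6 dB

Source at 14.1 m: Lp = 109.6 − 10·log₁₀(4π·14.1²) = 109.6 − 10·log₁₀(2498.320) = 75.6 dB.
Converting to relative power and adding: 10^(75.6/10) + 10^(71.4/10) + 10^(84.9/10) = 3.591e+08.
L_total = 10·log₁₀(3.591e+08) = 85.6 dB.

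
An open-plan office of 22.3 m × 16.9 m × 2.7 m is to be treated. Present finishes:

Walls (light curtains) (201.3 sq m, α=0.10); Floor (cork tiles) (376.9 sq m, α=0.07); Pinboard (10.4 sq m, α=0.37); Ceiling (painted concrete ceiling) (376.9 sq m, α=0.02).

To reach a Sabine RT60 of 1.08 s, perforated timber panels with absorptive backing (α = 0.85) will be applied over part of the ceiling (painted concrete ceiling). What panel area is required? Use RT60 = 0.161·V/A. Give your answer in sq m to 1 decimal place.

113.0

A₁ = Σ Sᵢαᵢ = 201.3×0.10 + 376.9×0.07 + 10.4×0.37 + 376.9×0.02 = 57.899 sabins.
V = 1017.549 m³. Target absorption A₂ = 0.161 × 1017.549 / 1.08 = 151.690 sabins.
ΔA needed = 151.690 − 57.899 = 93.791 sabins.
Net gain per sq m: Δα = 0.85 − 0.02 = 0.83.
Area = ΔA/Δα = 93.791/0.83 = 113.0 sq m.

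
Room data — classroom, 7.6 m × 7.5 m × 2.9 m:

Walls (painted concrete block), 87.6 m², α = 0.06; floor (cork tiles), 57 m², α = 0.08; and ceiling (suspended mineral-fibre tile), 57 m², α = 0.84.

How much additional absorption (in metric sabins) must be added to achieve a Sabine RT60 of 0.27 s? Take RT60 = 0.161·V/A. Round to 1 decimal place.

40.9 sabins

Total absorption A₁ = 87.6·0.06 + 57·0.08 + 57·0.84
  = 5.256 + 4.560 + 47.880 = 57.696 m² sabins.
For T = 0.27 s, need A₂ = 0.161·V/T = 0.161·165.3/0.27 = 98.568 sabins.
Additional absorption ΔA = 98.568 − 57.696 = 40.9 sabins.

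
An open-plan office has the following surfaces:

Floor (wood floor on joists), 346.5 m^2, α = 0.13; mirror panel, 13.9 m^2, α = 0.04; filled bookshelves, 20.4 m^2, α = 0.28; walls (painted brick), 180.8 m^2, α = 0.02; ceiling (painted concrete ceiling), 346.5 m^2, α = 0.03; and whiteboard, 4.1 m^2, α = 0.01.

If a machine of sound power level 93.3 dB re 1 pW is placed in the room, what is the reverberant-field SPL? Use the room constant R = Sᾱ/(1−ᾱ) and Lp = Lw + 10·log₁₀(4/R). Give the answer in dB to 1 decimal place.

80.8 dB

Σ(Sᵢαᵢ) = 346.5·0.13 + 13.9·0.04 + 20.4·0.28 + 180.8·0.02 + 346.5·0.03 + 4.1·0.01 = 65.365; total area S = 912.2 m^2.
ᾱ = 65.365/912.2 = 0.0717; R = Sᾱ/(1−ᾱ) = 65.365/(1−0.0717) = 70.414 m^2.
Lp = 93.3 + 10·log₁₀(4/70.414) = 93.3 + (-12.46) = 80.8 dB.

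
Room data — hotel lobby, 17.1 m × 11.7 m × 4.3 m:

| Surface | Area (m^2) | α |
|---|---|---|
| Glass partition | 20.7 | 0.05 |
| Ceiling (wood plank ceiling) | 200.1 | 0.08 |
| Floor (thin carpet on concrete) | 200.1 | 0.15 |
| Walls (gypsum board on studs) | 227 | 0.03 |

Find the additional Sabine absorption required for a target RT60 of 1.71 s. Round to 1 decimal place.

27.1 sabins

A₁ = Σ Sᵢαᵢ = 20.7*0.05 + 200.1*0.08 + 200.1*0.15 + 227*0.03 = 53.868 sabins.
V = 860.301 m³. Required absorption A₂ = 0.161 × 860.301 / 1.71 = 80.999 sabins.
Shortfall: 80.999 − 53.868 = 27.1 sabins.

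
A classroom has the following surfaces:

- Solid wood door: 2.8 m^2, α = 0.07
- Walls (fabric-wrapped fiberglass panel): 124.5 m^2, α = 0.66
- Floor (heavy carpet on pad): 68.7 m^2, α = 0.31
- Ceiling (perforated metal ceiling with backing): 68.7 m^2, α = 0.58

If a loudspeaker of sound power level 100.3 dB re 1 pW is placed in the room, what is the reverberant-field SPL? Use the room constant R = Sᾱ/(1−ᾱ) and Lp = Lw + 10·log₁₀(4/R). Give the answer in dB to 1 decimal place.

81.4 dB

A = 143.509 sabins; S = 264.7 m^2.
ᾱ = 143.509/264.7 = 0.5422; R = Sᾱ/(1−ᾱ) = 143.509/(1−0.5422) = 313.475 m^2.
Lp = 100.3 + 10·log₁₀(4/313.475) = 100.3 + (-18.94) = 81.4 dB.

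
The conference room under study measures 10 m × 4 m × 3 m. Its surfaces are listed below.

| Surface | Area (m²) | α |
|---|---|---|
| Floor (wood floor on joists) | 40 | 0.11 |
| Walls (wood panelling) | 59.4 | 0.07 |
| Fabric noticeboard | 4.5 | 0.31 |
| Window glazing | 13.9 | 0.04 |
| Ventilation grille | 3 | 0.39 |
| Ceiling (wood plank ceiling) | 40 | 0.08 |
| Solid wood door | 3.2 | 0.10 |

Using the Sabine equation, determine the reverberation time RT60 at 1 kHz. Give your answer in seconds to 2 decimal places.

A = Σ Sᵢαᵢ = 40·0.11 + 59.4·0.07 + 4.5·0.31 + 13.9·0.04 + 3·0.39 + 40·0.08 + 3.2·0.10 = 15.199 sabins.
Volume V = 10 × 4 × 3 = 120 m³.
Sabine: RT60 = 0.161 × 120 / 15.199 = 1.27 s.

1.27 s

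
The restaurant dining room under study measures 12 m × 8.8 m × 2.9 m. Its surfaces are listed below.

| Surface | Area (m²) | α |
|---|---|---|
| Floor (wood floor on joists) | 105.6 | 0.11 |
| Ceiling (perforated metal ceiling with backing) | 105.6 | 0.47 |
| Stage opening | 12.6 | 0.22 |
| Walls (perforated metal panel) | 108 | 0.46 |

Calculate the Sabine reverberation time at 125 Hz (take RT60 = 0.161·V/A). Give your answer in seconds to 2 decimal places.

Total absorption A = 105.6·0.11 + 105.6·0.47 + 12.6·0.22 + 108·0.46
  = 11.616 + 49.632 + 2.772 + 49.680 = 113.700 m² sabins.
V = 12·8.8·2.9 = 306.24 m³.
RT60 = 0.161 · V / A = 0.161 × 306.24 / 113.700 = 0.43 s.

0.43 seconds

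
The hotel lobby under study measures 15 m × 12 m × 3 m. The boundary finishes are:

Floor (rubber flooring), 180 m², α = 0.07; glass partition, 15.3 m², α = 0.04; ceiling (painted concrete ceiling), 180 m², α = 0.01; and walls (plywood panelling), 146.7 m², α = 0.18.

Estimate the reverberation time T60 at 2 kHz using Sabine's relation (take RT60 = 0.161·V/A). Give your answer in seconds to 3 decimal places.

Total absorption A = 180×0.07 + 15.3×0.04 + 180×0.01 + 146.7×0.18
  = 12.600 + 0.612 + 1.800 + 26.406 = 41.418 m² sabins.
V = 15·12·3 = 540 m³.
Sabine: RT60 = 0.161 × 540 / 41.418 = 2.099 s.

2.099 seconds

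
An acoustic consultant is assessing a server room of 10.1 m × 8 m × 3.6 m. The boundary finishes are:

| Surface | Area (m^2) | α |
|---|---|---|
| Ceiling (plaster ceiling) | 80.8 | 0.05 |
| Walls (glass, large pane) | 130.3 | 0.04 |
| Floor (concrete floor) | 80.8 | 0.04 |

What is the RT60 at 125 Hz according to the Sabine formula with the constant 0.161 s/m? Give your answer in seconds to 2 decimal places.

3.75 s

Equivalent absorption area: A = 80.8×0.05 + 130.3×0.04 + 80.8×0.04 = 12.484 m^2.
Volume V = 10.1 × 8 × 3.6 = 290.88 m³.
T = 0.161 V/A = 0.161·290.88/12.484 = 3.75 s.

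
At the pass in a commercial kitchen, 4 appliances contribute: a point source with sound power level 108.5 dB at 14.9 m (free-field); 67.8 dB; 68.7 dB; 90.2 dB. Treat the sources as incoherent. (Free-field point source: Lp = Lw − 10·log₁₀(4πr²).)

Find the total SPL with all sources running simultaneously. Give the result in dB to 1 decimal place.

90.4 dB

Source at 14.9 m: Lp = 108.5 − 10·log₁₀(4π·14.9²) = 108.5 − 10·log₁₀(2789.860) = 74.0 dB.
Converting to relative power and adding: 10^(74.0/10) + 10^(67.8/10) + 10^(68.7/10) + 10^(90.2/10) = 1.086e+09.
Back to dB: 10·log₁₀ Σ = 90.4 dB.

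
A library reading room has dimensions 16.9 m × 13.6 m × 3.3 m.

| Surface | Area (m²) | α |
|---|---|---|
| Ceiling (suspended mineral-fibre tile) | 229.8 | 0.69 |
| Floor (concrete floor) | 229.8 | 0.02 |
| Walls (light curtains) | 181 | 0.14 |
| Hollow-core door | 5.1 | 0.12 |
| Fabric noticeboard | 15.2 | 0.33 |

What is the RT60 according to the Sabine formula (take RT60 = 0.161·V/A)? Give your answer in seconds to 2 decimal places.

0.63 sec

Equivalent absorption area: A = 229.8*0.69 + 229.8*0.02 + 181*0.14 + 5.1*0.12 + 15.2*0.33 = 194.126 m².
Volume V = 16.9 × 13.6 × 3.3 = 758.472 m³.
Sabine: RT60 = 0.161 × 758.472 / 194.126 = 0.63 s.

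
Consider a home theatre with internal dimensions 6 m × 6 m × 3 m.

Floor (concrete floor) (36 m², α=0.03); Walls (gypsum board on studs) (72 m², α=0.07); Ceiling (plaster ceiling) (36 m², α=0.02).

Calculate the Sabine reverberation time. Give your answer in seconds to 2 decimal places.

2.54 sec

A = Σ Sᵢαᵢ = 36×0.03 + 72×0.07 + 36×0.02 = 6.840 sabins.
Volume V = 6 × 6 × 3 = 108 m³.
Sabine: RT60 = 0.161 × 108 / 6.840 = 2.54 s.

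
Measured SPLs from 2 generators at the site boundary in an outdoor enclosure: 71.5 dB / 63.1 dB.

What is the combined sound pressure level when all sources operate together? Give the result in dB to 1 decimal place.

72.1 dB

Σ 10^(Lᵢ/10) = 1.617e+07.
L_total = 10·log₁₀(1.617e+07) = 72.1 dB.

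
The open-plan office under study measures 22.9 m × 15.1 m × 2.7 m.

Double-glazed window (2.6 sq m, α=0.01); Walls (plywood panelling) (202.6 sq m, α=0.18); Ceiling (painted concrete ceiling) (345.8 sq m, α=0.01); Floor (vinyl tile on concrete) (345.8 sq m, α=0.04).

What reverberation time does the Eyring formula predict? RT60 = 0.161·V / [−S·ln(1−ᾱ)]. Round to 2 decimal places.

S = Σ Sᵢ = 896.8 sq m.
Absorption A = 2.6×0.01 + 202.6×0.18 + 345.8×0.01 + 345.8×0.04 = 53.784 sabins.
ᾱ = 53.784 / 896.8 = 0.0600.
−S·ln(1−ᾱ) = −896.8 × ln(1 − 0.0600) = 55.490.
V = 22.9 × 15.1 × 2.7 = 933.633 m³.
T = 0.161·V/[−S·ln(1−ᾱ)] = 0.161·933.633/55.490 = 2.71 s.

2.71 sec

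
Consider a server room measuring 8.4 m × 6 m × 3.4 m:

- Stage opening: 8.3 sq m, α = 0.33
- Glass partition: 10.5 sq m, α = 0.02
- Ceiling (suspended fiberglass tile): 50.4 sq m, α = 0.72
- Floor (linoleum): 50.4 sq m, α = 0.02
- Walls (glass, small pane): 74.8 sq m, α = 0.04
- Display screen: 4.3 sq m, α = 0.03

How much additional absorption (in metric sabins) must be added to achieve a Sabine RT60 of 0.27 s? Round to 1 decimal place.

58.8 sabins

Total absorption A₁ = 8.3*0.33 + 10.5*0.02 + 50.4*0.72 + 50.4*0.02 + 74.8*0.04 + 4.3*0.03
  = 2.739 + 0.210 + 36.288 + 1.008 + 2.992 + 0.129 = 43.366 sq m sabins.
V = 171.36 m³. Required absorption A₂ = 0.161 × 171.36 / 0.27 = 102.181 sabins.
ΔA = A₂ − A₁ = 102.181 − 43.366 = 58.8 sabins.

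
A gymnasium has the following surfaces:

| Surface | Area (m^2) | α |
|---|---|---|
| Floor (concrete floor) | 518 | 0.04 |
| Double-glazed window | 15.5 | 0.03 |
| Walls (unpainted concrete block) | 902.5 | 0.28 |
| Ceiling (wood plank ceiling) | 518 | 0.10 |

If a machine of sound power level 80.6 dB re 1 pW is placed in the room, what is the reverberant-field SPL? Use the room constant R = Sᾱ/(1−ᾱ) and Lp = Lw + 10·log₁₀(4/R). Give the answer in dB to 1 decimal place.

60.7 dB

Σ(Sᵢαᵢ) = 518·0.04 + 15.5·0.03 + 902.5·0.28 + 518·0.10 = 325.685; total area S = 1954.0 m^2.
ᾱ = 325.685/1954.0 = 0.1667; R = Sᾱ/(1−ᾱ) = 325.685/(1−0.1667) = 390.838 m^2.
Lp = Lw + 10 log₁₀(4/R) = 80.6 -19.90 = 60.7 dB.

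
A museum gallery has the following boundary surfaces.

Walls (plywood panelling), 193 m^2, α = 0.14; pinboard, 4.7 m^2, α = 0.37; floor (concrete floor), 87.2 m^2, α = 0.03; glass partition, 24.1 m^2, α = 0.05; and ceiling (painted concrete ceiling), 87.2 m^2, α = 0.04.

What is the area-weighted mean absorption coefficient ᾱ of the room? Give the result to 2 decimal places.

0.09

Total surface area S = 396.2 m^2.
Weighted sum Σ Sα = 36.068.
ᾱ = 36.068 / 396.2 = 0.09.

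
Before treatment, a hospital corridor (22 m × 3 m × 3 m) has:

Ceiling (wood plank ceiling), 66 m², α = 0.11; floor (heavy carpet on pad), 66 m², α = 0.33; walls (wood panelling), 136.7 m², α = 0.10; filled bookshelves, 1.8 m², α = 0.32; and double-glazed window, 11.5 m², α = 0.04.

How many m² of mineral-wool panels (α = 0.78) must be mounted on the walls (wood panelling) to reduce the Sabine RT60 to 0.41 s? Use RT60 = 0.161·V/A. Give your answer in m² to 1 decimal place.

Summing Sᵢαᵢ: 7.260 + 21.780 + 13.670 + 0.576 + 0.460 → A₁ = 43.746 sabins.
V = 198 m³. Target absorption A₂ = 0.161 × 198 / 0.41 = 77.751 sabins.
Absorption to add: 77.751 − 43.746 = 34.005 sabins.
Net gain per m²: Δα = 0.78 − 0.10 = 0.68.
Area = ΔA/Δα = 34.005/0.68 = 50.0 m².

50.0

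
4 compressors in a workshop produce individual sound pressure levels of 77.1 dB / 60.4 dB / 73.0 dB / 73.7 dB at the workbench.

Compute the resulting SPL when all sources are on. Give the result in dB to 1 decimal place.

Sum in the linear (power) domain: Σ 10^(Lᵢ/10) = 10^(77.1/10) + 10^(60.4/10) + 10^(73.0/10) + 10^(73.7/10) = 9.578e+07.
L_total = 10·log₁₀(9.578e+07) = 79.8 dB.

79.8 dB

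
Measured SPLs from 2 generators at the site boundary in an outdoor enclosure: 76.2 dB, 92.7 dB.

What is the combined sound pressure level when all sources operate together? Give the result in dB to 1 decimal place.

92.8 dB

Σ 10^(Lᵢ/10) = 1.904e+09.
Back to dB: 10·log₁₀ Σ = 92.8 dB.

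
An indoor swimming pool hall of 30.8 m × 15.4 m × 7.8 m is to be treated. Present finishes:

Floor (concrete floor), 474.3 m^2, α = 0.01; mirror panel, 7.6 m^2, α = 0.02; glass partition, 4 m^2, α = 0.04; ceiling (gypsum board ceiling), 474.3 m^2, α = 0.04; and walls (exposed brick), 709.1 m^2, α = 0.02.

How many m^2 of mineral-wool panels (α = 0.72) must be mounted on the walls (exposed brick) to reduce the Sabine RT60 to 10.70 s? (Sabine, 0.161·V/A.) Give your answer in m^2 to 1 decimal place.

A₁ = Σ Sᵢαᵢ = 474.3·0.01 + 7.6·0.02 + 4·0.04 + 474.3·0.04 + 709.1·0.02 = 38.209 sabins.
Required A₂ = 0.161·3699.696/10.70 = 55.668 sabins.
Absorption to add: 55.668 − 38.209 = 17.459 sabins.
Net gain per m^2: Δα = 0.72 − 0.02 = 0.70.
Panel area = 17.459 / 0.70 = 24.9 m^2.

24.9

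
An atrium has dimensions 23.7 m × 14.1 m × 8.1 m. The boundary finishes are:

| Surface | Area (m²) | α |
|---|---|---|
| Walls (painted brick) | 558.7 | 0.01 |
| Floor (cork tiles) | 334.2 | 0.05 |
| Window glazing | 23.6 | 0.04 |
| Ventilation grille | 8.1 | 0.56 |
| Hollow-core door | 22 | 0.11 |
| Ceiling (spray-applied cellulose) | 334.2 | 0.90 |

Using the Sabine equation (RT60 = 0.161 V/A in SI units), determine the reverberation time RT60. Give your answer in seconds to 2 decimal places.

1.32 s

Equivalent absorption area: A = 558.7×0.01 + 334.2×0.05 + 23.6×0.04 + 8.1×0.56 + 22×0.11 + 334.2×0.90 = 330.977 m².
Volume V = 23.7 × 14.1 × 8.1 = 2706.777 m³.
Sabine: RT60 = 0.161 × 2706.777 / 330.977 = 1.32 s.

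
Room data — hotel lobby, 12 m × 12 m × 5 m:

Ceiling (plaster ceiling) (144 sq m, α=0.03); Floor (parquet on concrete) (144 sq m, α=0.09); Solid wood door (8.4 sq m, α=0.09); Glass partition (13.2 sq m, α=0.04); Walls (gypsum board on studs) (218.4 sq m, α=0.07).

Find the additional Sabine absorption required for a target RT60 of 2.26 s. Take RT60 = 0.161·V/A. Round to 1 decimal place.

A₁ = Σ Sᵢαᵢ = 144×0.03 + 144×0.09 + 8.4×0.09 + 13.2×0.04 + 218.4×0.07 = 33.852 sabins.
Target A₂ = 0.161·720/2.26 = 51.292 sabins (V = 720 m³).
Additional absorption ΔA = 51.292 − 33.852 = 17.4 sabins.

17.4 sabins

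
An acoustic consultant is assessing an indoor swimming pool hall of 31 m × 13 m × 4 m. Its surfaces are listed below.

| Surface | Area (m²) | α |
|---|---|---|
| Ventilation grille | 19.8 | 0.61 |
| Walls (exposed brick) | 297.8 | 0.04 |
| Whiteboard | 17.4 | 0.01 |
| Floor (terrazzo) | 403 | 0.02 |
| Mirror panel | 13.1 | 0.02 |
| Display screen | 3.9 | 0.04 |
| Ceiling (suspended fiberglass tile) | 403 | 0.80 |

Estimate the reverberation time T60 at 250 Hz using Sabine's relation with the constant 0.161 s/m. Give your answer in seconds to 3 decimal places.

Equivalent absorption area: A = 19.8·0.61 + 297.8·0.04 + 17.4·0.01 + 403·0.02 + 13.1·0.02 + 3.9·0.04 + 403·0.80 = 355.042 m².
Volume V = 31 × 13 × 4 = 1612 m³.
T = 0.161 V/A = 0.161·1612/355.042 = 0.731 s.

0.731 sec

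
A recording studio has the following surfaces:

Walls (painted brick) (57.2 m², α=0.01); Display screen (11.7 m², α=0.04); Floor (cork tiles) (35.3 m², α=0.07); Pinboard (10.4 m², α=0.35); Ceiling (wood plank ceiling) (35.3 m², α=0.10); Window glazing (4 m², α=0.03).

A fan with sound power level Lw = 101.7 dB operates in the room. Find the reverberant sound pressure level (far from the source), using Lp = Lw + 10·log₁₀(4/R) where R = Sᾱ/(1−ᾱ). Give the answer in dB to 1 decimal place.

97.1 dB

A = 10.801 sabins; S = 153.9 m².
ᾱ = 0.0702, so room constant R = A/(1−ᾱ) = 11.616 m².
Lp = Lw + 10 log₁₀(4/R) = 101.7 -4.63 = 97.1 dB.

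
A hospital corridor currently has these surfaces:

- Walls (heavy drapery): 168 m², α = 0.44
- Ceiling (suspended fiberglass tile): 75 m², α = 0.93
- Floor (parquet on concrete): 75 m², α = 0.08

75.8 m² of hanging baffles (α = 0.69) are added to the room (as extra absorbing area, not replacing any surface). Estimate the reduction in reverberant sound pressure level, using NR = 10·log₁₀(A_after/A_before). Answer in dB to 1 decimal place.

1.3 dB

Summing Sᵢαᵢ: 73.920 + 69.750 + 6.000 → A_before = 149.670 sabins.
Added absorption = 75.8 × 0.69 = 52.302 sabins.
New total A_after = 201.972 sabins.
Reduction = 10 log₁₀(A_after/A_before) = 10 log₁₀(1.3494) = 1.3 dB.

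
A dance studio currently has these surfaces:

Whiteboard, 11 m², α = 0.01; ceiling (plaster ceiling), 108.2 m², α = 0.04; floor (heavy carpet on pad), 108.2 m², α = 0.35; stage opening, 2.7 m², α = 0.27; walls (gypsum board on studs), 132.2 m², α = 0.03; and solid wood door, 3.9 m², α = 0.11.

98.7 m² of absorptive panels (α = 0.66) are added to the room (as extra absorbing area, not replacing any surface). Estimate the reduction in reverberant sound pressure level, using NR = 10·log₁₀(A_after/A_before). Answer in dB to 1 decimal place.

3.8 dB

Equivalent absorption area: A_before = 11·0.01 + 108.2·0.04 + 108.2·0.35 + 2.7·0.27 + 132.2·0.03 + 3.9·0.11 = 47.432 m².
Treatment contributes 98.7·0.66 = 65.142 sabins.
New total A_after = 112.574 sabins.
Reduction = 10 log₁₀(A_after/A_before) = 10 log₁₀(2.3734) = 3.8 dB.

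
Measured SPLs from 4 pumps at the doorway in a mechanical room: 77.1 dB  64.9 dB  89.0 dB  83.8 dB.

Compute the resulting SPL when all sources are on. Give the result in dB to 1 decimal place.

Converting to relative power and adding: 10^(77.1/10) + 10^(64.9/10) + 10^(89.0/10) + 10^(83.8/10) = 1.089e+09.
L_total = 10·log₁₀(1.089e+09) = 90.4 dB.

90.4 dB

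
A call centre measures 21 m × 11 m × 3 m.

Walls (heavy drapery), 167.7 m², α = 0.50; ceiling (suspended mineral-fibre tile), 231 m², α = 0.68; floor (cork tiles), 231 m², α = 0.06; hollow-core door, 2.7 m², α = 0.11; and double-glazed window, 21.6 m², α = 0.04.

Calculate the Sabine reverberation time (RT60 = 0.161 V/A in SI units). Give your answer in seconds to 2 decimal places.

Total absorption A = 167.7*0.50 + 231*0.68 + 231*0.06 + 2.7*0.11 + 21.6*0.04
  = 83.850 + 157.080 + 13.860 + 0.297 + 0.864 = 255.951 m² sabins.
Volume V = 21 × 11 × 3 = 693 m³.
Sabine: RT60 = 0.161 × 693 / 255.951 = 0.44 s.

0.44 seconds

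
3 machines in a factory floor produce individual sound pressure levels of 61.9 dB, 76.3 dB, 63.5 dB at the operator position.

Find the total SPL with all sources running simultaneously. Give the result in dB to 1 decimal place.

Σ 10^(Lᵢ/10) = 4.645e+07.
Back to dB: 10·log₁₀ Σ = 76.7 dB.

76.7 dB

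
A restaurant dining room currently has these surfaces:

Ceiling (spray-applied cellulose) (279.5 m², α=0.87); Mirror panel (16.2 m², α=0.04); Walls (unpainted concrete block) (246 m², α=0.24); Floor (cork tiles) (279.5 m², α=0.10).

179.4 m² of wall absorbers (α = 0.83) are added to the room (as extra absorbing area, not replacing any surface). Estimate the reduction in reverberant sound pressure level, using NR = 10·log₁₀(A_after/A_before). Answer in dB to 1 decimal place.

Equivalent absorption area: A_before = 279.5·0.87 + 16.2·0.04 + 246·0.24 + 279.5·0.10 = 330.803 m².
Treatment contributes 179.4·0.83 = 148.902 sabins.
A_after = 330.803 + 148.902 = 479.705 sabins.
Reduction = 10 log₁₀(A_after/A_before) = 10 log₁₀(1.4501) = 1.6 dB.

1.6 dB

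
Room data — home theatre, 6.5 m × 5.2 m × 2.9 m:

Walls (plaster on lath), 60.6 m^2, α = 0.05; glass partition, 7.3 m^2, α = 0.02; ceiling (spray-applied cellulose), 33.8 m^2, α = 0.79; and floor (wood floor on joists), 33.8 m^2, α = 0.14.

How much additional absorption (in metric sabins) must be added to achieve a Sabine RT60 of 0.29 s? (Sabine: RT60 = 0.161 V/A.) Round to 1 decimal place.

Summing Sᵢαᵢ: 3.030 + 0.146 + 26.702 + 4.732 → A₁ = 34.610 sabins.
V = 98.02 m³. Required absorption A₂ = 0.161 × 98.02 / 0.29 = 54.418 sabins.
Shortfall: 54.418 − 34.610 = 19.8 sabins.

19.8 sabins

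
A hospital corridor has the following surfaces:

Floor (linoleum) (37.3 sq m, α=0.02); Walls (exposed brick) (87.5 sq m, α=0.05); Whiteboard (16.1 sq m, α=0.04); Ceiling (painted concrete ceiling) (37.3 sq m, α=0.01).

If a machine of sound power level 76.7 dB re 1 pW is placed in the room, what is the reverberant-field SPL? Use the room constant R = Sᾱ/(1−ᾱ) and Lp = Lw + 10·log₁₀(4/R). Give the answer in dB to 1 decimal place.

74.7 dB

Σ(Sᵢαᵢ) = 37.3×0.02 + 87.5×0.05 + 16.1×0.04 + 37.3×0.01 = 6.138; total area S = 178.2 sq m.
ᾱ = 6.138/178.2 = 0.0344; R = Sᾱ/(1−ᾱ) = 6.138/(1−0.0344) = 6.357 sq m.
Lp = Lw + 10 log₁₀(4/R) = 76.7 -2.01 = 74.7 dB.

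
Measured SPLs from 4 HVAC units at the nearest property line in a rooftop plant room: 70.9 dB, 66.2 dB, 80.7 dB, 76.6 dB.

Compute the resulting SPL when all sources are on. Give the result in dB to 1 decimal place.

82.5 dB

Σ 10^(Lᵢ/10) = 1.797e+08.
Combined level = 10 log₁₀(1.797e+08) = 82.5 dB.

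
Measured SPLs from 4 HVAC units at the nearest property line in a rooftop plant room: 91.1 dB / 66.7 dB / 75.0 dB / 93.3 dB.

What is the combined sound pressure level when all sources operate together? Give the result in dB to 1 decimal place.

Converting to relative power and adding: 10^(91.1/10) + 10^(66.7/10) + 10^(75.0/10) + 10^(93.3/10) = 3.463e+09.
Back to dB: 10·log₁₀ Σ = 95.4 dB.

95.4 dB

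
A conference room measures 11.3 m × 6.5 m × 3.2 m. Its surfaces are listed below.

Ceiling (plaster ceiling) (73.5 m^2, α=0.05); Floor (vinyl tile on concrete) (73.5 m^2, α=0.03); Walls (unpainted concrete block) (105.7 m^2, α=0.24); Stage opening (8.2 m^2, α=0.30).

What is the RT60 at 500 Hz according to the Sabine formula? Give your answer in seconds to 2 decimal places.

1.12 s

Total absorption A = 73.5·0.05 + 73.5·0.03 + 105.7·0.24 + 8.2·0.30
  = 3.675 + 2.205 + 25.368 + 2.460 = 33.708 m^2 sabins.
Volume V = 11.3 × 6.5 × 3.2 = 235.04 m³.
Sabine: RT60 = 0.161 × 235.04 / 33.708 = 1.12 s.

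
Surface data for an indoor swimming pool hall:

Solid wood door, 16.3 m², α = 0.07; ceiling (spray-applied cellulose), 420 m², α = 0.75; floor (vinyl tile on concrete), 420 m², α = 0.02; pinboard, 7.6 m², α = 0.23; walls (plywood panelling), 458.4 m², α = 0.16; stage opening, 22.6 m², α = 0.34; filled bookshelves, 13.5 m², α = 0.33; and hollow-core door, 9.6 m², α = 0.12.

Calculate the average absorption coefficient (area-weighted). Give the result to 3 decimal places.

0.302

S = Σ Sᵢ = 16.3 + 420 + 420 + 7.6 + 458.4 + 22.6 + 13.5 + 9.6 = 1368.0 m².
Σ(Sᵢαᵢ) = 16.3*0.07 + 420*0.75 + 420*0.02 + 7.6*0.23 + 458.4*0.16 + 22.6*0.34 + 13.5*0.33 + 9.6*0.12 = 412.924.
ᾱ = 412.924 / 1368.0 = 0.302.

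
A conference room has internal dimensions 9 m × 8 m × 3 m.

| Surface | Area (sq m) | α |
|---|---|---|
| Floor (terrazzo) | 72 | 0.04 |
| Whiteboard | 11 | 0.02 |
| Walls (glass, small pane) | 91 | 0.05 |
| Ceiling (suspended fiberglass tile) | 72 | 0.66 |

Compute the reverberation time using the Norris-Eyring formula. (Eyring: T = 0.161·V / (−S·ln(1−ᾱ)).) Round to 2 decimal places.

S = Σ Sᵢ = 246.0 sq m.
Absorption A = 72·0.04 + 11·0.02 + 91·0.05 + 72·0.66 = 55.170 sabins.
Mean coefficient ᾱ = A/S = 0.2243.
Eyring denominator: −S ln(1−ᾱ) = 62.481.
V = 9 × 8 × 3 = 216 m³.
RT60 = 0.161 × 216 / 62.481 = 0.56 s.

0.56 s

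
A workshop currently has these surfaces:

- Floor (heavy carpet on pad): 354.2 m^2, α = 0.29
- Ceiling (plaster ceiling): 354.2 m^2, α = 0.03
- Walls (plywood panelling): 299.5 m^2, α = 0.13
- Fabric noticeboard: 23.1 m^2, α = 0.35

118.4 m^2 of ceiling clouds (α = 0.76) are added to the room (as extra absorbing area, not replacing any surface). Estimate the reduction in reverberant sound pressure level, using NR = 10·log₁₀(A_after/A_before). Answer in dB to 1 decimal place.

1.9 dB

Total absorption A_before = 354.2×0.29 + 354.2×0.03 + 299.5×0.13 + 23.1×0.35
  = 102.718 + 10.626 + 38.935 + 8.085 = 160.364 m^2 sabins.
Treatment contributes 118.4·0.76 = 89.984 sabins.
A_after = 160.364 + 89.984 = 250.348 sabins.
Reduction = 10 log₁₀(A_after/A_before) = 10 log₁₀(1.5611) = 1.9 dB.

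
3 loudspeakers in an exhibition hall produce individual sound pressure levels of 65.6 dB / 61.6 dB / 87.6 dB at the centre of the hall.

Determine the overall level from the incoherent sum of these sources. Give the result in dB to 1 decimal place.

87.6 dB

Σ 10^(Lᵢ/10) = 5.805e+08.
L_total = 10·log₁₀(5.805e+08) = 87.6 dB.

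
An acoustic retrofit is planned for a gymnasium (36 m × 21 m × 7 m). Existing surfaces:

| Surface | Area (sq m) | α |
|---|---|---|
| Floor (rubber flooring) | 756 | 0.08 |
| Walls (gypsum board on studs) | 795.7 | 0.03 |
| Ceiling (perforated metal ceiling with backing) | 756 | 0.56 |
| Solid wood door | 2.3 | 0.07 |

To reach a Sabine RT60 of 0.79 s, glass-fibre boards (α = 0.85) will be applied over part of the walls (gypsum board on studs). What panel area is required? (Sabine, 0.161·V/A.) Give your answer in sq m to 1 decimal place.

695.9

Total absorption A₁ = 756*0.08 + 795.7*0.03 + 756*0.56 + 2.3*0.07
  = 60.480 + 23.871 + 423.360 + 0.161 = 507.872 sq m sabins.
V = 5292 m³. Target absorption A₂ = 0.161 × 5292 / 0.79 = 1078.496 sabins.
Absorption to add: 1078.496 − 507.872 = 570.624 sabins.
Net gain per sq m: Δα = 0.85 − 0.03 = 0.82.
Panel area = 570.624 / 0.82 = 695.9 sq m.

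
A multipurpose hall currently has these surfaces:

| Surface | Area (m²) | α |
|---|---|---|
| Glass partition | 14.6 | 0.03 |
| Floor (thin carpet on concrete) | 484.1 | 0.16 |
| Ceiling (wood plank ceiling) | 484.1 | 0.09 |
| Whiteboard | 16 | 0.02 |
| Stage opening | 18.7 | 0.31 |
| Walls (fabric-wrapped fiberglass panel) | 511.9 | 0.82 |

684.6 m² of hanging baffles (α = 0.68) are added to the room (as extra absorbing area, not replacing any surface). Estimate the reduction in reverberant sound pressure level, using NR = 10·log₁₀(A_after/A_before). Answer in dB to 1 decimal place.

2.7 dB

Total absorption A_before = 14.6·0.03 + 484.1·0.16 + 484.1·0.09 + 16·0.02 + 18.7·0.31 + 511.9·0.82
  = 0.438 + 77.456 + 43.569 + 0.320 + 5.797 + 419.758 = 547.338 m² sabins.
Added absorption = 684.6 × 0.68 = 465.528 sabins.
New total A_after = 1012.866 sabins.
NR = 10·log₁₀(1012.866/547.338) = 2.7 dB.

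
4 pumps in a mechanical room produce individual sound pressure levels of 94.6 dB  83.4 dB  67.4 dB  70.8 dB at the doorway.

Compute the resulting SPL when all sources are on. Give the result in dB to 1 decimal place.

94.9 dB

Converting to relative power and adding: 10^(94.6/10) + 10^(83.4/10) + 10^(67.4/10) + 10^(70.8/10) = 3.12e+09.
L_total = 10·log₁₀(3.12e+09) = 94.9 dB.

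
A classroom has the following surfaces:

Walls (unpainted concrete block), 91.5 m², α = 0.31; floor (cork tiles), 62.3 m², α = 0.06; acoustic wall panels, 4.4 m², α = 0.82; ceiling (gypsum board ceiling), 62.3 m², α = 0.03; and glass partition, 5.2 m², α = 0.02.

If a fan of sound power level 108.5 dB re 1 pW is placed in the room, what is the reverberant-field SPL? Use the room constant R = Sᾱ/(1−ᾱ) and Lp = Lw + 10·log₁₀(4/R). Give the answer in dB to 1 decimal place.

98.0 dB

A = 37.684 sabins; S = 225.7 m².
ᾱ = 0.1670, so room constant R = A/(1−ᾱ) = 45.239 m².
Lp = 108.5 + 10·log₁₀(4/45.239) = 108.5 + (-10.53) = 98.0 dB.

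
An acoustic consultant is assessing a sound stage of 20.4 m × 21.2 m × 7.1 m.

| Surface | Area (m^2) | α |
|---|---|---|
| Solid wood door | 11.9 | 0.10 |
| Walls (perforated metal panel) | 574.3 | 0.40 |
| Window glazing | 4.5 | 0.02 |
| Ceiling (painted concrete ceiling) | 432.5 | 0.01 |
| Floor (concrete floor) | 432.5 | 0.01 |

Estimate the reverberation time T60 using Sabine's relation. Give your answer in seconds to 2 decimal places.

Total absorption A = 11.9*0.10 + 574.3*0.40 + 4.5*0.02 + 432.5*0.01 + 432.5*0.01
  = 1.190 + 229.720 + 0.090 + 4.325 + 4.325 = 239.650 m^2 sabins.
Volume V = 20.4 × 21.2 × 7.1 = 3070.608 m³.
Sabine: RT60 = 0.161 × 3070.608 / 239.650 = 2.06 s.

2.06 seconds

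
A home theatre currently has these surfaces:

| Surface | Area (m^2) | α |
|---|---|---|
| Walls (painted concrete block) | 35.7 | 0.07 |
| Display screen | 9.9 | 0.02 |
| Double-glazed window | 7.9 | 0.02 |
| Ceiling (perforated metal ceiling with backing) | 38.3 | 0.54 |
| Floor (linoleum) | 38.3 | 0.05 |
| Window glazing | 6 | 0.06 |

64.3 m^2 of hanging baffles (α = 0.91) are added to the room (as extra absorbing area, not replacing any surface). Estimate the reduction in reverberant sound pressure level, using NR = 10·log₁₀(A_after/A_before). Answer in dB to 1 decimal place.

5.1 dB

Summing Sᵢαᵢ: 2.499 + 0.198 + 0.158 + 20.682 + 1.915 + 0.360 → A_before = 25.812 sabins.
Treatment contributes 64.3·0.91 = 58.513 sabins.
A_after = 25.812 + 58.513 = 84.325 sabins.
Reduction = 10 log₁₀(A_after/A_before) = 10 log₁₀(3.2669) = 5.1 dB.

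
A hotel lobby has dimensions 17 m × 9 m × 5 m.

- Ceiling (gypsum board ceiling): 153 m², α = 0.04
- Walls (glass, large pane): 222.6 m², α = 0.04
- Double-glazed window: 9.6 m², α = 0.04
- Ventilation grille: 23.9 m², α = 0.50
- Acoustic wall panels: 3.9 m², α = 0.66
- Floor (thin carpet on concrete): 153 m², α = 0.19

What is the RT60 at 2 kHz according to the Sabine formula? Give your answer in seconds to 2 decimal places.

A = Σ Sᵢαᵢ = 153×0.04 + 222.6×0.04 + 9.6×0.04 + 23.9×0.50 + 3.9×0.66 + 153×0.19 = 59.002 sabins.
Volume V = 17 × 9 × 5 = 765 m³.
RT60 = 0.161 · V / A = 0.161 × 765 / 59.002 = 2.09 s.

2.09 s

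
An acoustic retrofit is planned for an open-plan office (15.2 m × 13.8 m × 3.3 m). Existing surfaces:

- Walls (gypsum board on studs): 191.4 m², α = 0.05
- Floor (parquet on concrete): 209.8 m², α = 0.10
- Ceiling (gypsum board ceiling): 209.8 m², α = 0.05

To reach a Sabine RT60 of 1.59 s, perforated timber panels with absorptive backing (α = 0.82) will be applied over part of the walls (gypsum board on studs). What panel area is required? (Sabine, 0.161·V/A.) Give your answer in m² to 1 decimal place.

37.7

A₁ = Σ Sᵢαᵢ = 191.4×0.05 + 209.8×0.10 + 209.8×0.05 = 41.040 sabins.
Required A₂ = 0.161·692.208/1.59 = 70.092 sabins.
Absorption to add: 70.092 − 41.040 = 29.052 sabins.
Each m² of panel replacing the walls (gypsum board on studs) adds (0.82 − 0.05) = 0.77 sabins.
Panel area = 29.052 / 0.77 = 37.7 m².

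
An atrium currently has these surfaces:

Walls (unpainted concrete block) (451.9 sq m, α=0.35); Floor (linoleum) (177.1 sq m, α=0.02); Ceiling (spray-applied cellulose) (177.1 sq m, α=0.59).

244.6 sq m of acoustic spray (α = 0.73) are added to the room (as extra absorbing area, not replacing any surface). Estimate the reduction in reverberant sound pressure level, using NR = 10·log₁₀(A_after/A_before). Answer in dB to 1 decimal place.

Equivalent absorption area: A_before = 451.9*0.35 + 177.1*0.02 + 177.1*0.59 = 266.196 sq m.
Treatment contributes 244.6·0.73 = 178.558 sabins.
New total A_after = 444.754 sabins.
Reduction = 10 log₁₀(A_after/A_before) = 10 log₁₀(1.6708) = 2.2 dB.

2.2 dB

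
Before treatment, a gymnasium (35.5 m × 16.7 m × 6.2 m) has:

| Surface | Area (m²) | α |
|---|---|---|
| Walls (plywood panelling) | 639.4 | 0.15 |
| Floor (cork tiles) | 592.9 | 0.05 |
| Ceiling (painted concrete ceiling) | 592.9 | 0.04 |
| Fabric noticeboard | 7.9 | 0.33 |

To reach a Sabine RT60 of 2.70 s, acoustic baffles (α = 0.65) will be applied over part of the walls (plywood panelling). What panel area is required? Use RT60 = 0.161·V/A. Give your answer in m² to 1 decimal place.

134.6

Total absorption A₁ = 639.4*0.15 + 592.9*0.05 + 592.9*0.04 + 7.9*0.33
  = 95.910 + 29.645 + 23.716 + 2.607 = 151.878 m² sabins.
Required A₂ = 0.161·3675.67/2.70 = 219.179 sabins.
ΔA needed = 219.179 − 151.878 = 67.301 sabins.
Net gain per m²: Δα = 0.65 − 0.15 = 0.50.
Panel area = 67.301 / 0.50 = 134.6 m².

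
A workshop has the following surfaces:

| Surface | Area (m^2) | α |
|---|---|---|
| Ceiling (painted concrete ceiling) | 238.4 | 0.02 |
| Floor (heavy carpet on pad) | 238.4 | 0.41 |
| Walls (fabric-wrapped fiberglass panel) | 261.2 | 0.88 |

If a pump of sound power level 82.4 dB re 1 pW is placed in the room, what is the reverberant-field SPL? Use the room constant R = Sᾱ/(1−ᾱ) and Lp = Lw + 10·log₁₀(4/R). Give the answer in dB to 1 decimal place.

A = 332.368 sabins; S = 738.0 m^2.
ᾱ = 332.368/738.0 = 0.4504; R = Sᾱ/(1−ᾱ) = 332.368/(1−0.4504) = 604.745 m^2.
Lp = 82.4 + 10·log₁₀(4/604.745) = 82.4 + (-21.80) = 60.6 dB.

60.6 dB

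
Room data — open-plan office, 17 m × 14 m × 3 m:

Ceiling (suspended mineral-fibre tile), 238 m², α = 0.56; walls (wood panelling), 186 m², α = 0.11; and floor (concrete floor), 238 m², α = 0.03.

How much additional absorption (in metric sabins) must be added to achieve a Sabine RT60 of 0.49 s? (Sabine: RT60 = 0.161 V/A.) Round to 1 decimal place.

Total absorption A₁ = 238*0.56 + 186*0.11 + 238*0.03
  = 133.280 + 20.460 + 7.140 = 160.880 m² sabins.
Target A₂ = 0.161·714/0.49 = 234.600 sabins (V = 714 m³).
Additional absorption ΔA = 234.600 − 160.880 = 73.7 sabins.

73.7 sabins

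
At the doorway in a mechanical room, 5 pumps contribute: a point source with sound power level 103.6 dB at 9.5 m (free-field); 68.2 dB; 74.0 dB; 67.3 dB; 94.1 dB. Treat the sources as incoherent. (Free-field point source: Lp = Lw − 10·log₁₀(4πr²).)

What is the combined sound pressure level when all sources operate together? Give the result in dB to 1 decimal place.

94.2 dB

Source at 9.5 m: Lp = 103.6 − 10·log₁₀(4π·9.5²) = 103.6 − 10·log₁₀(1134.115) = 73.1 dB.
Sum in the linear (power) domain: Σ 10^(Lᵢ/10) = 10^(73.1/10) + 10^(68.2/10) + 10^(74.0/10) + 10^(67.3/10) + 10^(94.1/10) = 2.628e+09.
Combined level = 10 log₁₀(2.628e+09) = 94.2 dB.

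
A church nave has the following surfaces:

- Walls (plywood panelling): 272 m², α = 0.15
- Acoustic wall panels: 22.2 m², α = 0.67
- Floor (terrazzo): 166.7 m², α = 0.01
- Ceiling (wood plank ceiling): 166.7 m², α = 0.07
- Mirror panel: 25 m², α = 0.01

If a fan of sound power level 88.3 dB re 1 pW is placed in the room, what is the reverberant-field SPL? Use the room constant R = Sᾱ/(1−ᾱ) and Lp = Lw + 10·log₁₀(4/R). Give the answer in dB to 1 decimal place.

Σ(Sᵢαᵢ) = 272·0.15 + 22.2·0.67 + 166.7·0.01 + 166.7·0.07 + 25·0.01 = 69.260; total area S = 652.6 m².
ᾱ = 0.1061, so room constant R = A/(1−ᾱ) = 77.481 m².
Lp = 88.3 + 10·log₁₀(4/77.481) = 88.3 + (-12.87) = 75.4 dB.

75.4 dB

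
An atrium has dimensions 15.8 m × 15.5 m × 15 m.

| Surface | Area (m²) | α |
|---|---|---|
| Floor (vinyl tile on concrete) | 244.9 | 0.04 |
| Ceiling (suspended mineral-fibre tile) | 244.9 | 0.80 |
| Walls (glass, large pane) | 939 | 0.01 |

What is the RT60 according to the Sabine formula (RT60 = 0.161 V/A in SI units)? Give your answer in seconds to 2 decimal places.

2.75 seconds

Summing Sᵢαᵢ: 9.796 + 195.920 + 9.390 → A = 215.106 sabins.
Volume V = 15.8 × 15.5 × 15 = 3673.5 m³.
Sabine: RT60 = 0.161 × 3673.5 / 215.106 = 2.75 s.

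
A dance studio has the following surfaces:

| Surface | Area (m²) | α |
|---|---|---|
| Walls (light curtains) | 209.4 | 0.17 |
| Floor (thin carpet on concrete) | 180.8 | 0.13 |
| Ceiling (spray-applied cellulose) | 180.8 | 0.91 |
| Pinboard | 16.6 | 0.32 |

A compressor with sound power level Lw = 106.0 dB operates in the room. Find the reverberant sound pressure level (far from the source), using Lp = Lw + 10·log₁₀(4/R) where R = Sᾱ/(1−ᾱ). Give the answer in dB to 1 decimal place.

86.3 dB

A = 228.942 sabins; S = 587.6 m².
ᾱ = 0.3896, so room constant R = A/(1−ᾱ) = 375.069 m².
Lp = Lw + 10 log₁₀(4/R) = 106.0 -19.72 = 86.3 dB.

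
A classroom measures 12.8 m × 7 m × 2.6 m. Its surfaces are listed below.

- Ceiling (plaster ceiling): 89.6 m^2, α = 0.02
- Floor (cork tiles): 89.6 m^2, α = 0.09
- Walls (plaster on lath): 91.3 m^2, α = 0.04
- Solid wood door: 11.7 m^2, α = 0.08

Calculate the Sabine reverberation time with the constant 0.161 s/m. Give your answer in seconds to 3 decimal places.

2.597 s

Total absorption A = 89.6×0.02 + 89.6×0.09 + 91.3×0.04 + 11.7×0.08
  = 1.792 + 8.064 + 3.652 + 0.936 = 14.444 m^2 sabins.
Room volume: 232.96 m³.
T = 0.161 V/A = 0.161·232.96/14.444 = 2.597 s.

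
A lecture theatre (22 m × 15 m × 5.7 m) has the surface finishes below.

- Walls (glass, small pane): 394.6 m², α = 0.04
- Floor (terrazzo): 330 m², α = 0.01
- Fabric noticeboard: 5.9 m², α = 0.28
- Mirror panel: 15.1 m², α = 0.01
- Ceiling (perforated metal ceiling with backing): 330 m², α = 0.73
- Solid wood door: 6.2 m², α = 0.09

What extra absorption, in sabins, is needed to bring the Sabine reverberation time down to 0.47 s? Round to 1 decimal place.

Equivalent absorption area: A₁ = 394.6×0.04 + 330×0.01 + 5.9×0.28 + 15.1×0.01 + 330×0.73 + 6.2×0.09 = 262.345 m².
For T = 0.47 s, need A₂ = 0.161·V/T = 0.161·1881/0.47 = 644.343 sabins.
ΔA = A₂ − A₁ = 644.343 − 262.345 = 382.0 sabins.

382.0 sabins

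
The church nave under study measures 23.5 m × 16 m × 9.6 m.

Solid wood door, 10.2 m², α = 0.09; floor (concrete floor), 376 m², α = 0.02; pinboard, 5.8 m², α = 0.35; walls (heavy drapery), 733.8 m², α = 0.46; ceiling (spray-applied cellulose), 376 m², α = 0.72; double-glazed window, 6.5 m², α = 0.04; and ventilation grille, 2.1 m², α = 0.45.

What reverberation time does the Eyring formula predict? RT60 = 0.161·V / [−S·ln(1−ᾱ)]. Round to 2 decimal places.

Total surface area S = 10.2 + 376 + 5.8 + 733.8 + 376 + 6.5 + 2.1 = 1510.4 m².
Σ(Sᵢαᵢ) = 10.2×0.09 + 376×0.02 + 5.8×0.35 + 733.8×0.46 + 376×0.72 + 6.5×0.04 + 2.1×0.45 = 619.941.
ᾱ = 619.941 / 1510.4 = 0.4104.
Eyring denominator: −S ln(1−ᾱ) = 797.961.
V = 23.5 × 16 × 9.6 = 3609.6 m³.
T = 0.161·V/[−S·ln(1−ᾱ)] = 0.161·3609.6/797.961 = 0.73 s.

0.73 s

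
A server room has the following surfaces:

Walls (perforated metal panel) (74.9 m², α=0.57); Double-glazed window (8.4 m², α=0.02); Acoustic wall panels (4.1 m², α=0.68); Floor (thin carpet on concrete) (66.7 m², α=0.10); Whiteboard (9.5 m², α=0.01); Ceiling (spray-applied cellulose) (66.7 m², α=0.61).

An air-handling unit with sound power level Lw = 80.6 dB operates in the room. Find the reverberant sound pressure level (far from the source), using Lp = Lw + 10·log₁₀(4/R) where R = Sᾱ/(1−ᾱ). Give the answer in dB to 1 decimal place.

A = 93.101 sabins; S = 230.3 m².
ᾱ = 93.101/230.3 = 0.4043; R = Sᾱ/(1−ᾱ) = 93.101/(1−0.4043) = 156.288 m².
Lp = 80.6 + 10·log₁₀(4/156.288) = 80.6 + (-15.92) = 64.7 dB.

64.7 dB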